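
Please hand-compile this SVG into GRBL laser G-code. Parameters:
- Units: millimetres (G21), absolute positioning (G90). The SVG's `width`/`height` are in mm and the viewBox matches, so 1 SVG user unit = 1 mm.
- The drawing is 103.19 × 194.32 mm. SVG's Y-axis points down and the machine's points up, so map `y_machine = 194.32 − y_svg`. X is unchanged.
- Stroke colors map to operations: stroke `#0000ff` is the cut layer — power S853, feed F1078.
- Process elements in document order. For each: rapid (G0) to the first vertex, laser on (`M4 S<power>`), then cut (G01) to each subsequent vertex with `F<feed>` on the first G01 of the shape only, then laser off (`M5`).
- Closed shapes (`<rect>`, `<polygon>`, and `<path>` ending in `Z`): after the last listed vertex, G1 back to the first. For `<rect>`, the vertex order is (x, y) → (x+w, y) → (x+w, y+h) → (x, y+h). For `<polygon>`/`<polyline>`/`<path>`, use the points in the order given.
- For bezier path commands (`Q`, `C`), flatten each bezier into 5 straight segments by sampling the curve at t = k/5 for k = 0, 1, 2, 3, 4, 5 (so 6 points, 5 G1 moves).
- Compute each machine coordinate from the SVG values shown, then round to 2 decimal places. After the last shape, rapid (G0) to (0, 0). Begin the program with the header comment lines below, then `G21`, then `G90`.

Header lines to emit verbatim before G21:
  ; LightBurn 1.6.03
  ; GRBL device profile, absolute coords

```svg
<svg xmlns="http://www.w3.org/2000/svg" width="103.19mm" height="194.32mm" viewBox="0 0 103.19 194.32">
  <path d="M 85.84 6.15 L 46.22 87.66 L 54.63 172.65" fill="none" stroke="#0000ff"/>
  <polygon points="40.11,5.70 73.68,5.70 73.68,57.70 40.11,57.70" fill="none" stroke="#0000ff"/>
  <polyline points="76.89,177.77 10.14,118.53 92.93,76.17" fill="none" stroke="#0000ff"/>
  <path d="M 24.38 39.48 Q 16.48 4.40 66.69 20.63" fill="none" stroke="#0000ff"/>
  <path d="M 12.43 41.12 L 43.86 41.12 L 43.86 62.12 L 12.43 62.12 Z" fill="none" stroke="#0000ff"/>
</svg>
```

1 u = 1 mm; y_m = 194.32 − y.

[1] `<path>` open polyline, #0000ff→cut S853 F1078: (85.84,188.17) → (46.22,106.66) → (54.63,21.67)

[2] `<polygon>` rectangle, #0000ff→cut S853 F1078: (40.11,188.62) → (73.68,188.62) → (73.68,136.62) → (40.11,136.62) → (40.11,188.62) (closed)

[3] `<polyline>` open polyline, #0000ff→cut S853 F1078: (76.89,16.55) → (10.14,75.79) → (92.93,118.15)

[4] `<path>` quadratic bezier, #0000ff→cut S853 F1078: (24.38,154.84) → (23.54,166.82) → (27.36,174.69) → (35.82,178.46) → (48.93,178.13) → (66.69,173.69)

[5] `<path>` rectangle, #0000ff→cut S853 F1078: (12.43,153.20) → (43.86,153.20) → (43.86,132.20) → (12.43,132.20) → (12.43,153.20) (closed)

; LightBurn 1.6.03
; GRBL device profile, absolute coords
G21
G90
G0 X85.84 Y188.17
M4 S853
G01 X46.22 Y106.66 F1078
G01 X54.63 Y21.67
M5
G0 X40.11 Y188.62
M4 S853
G01 X73.68 Y188.62 F1078
G01 X73.68 Y136.62
G01 X40.11 Y136.62
G01 X40.11 Y188.62
M5
G0 X76.89 Y16.55
M4 S853
G01 X10.14 Y75.79 F1078
G01 X92.93 Y118.15
M5
G0 X24.38 Y154.84
M4 S853
G01 X23.54 Y166.82 F1078
G01 X27.36 Y174.69
G01 X35.82 Y178.46
G01 X48.93 Y178.13
G01 X66.69 Y173.69
M5
G0 X12.43 Y153.20
M4 S853
G01 X43.86 Y153.20 F1078
G01 X43.86 Y132.20
G01 X12.43 Y132.20
G01 X12.43 Y153.20
M5
G0 X0.00 Y0.00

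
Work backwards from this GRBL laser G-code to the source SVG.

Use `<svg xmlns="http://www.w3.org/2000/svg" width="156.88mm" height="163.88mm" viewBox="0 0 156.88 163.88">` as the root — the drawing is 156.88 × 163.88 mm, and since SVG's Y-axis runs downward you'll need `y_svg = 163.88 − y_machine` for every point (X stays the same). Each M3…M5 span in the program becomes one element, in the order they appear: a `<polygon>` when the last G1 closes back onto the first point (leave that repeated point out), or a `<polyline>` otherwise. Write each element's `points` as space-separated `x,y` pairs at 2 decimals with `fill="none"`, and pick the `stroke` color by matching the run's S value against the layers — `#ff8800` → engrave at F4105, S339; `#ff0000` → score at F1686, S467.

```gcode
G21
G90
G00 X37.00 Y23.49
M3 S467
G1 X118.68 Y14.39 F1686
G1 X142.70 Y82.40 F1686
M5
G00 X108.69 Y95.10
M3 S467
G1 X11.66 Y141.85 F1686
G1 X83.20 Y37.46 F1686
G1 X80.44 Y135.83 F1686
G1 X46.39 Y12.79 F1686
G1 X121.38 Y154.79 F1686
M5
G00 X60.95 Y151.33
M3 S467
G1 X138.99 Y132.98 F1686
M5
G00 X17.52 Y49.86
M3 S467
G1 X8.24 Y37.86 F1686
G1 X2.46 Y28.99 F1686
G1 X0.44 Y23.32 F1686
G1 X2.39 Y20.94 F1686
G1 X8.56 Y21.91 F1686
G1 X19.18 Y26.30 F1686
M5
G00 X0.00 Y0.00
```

y_svg = 163.88 − y_m. Every run uses S467, so all elements get stroke `#ff0000` (score).

[1] open run; points: 37.00,140.39 118.68,149.49 142.70,81.48

[2] open run; points: 108.69,68.78 11.66,22.03 83.20,126.42 80.44,28.05 46.39,151.09 121.38,9.09

[3] open run; points: 60.95,12.55 138.99,30.90

[4] open run; points: 17.52,114.02 8.24,126.02 2.46,134.89 0.44,140.56 2.39,142.94 8.56,141.97 19.18,137.58

<svg xmlns="http://www.w3.org/2000/svg" width="156.88mm" height="163.88mm" viewBox="0 0 156.88 163.88">
  <polyline points="37.00,140.39 118.68,149.49 142.70,81.48" fill="none" stroke="#ff0000"/>
  <polyline points="108.69,68.78 11.66,22.03 83.20,126.42 80.44,28.05 46.39,151.09 121.38,9.09" fill="none" stroke="#ff0000"/>
  <polyline points="60.95,12.55 138.99,30.90" fill="none" stroke="#ff0000"/>
  <polyline points="17.52,114.02 8.24,126.02 2.46,134.89 0.44,140.56 2.39,142.94 8.56,141.97 19.18,137.58" fill="none" stroke="#ff0000"/>
</svg>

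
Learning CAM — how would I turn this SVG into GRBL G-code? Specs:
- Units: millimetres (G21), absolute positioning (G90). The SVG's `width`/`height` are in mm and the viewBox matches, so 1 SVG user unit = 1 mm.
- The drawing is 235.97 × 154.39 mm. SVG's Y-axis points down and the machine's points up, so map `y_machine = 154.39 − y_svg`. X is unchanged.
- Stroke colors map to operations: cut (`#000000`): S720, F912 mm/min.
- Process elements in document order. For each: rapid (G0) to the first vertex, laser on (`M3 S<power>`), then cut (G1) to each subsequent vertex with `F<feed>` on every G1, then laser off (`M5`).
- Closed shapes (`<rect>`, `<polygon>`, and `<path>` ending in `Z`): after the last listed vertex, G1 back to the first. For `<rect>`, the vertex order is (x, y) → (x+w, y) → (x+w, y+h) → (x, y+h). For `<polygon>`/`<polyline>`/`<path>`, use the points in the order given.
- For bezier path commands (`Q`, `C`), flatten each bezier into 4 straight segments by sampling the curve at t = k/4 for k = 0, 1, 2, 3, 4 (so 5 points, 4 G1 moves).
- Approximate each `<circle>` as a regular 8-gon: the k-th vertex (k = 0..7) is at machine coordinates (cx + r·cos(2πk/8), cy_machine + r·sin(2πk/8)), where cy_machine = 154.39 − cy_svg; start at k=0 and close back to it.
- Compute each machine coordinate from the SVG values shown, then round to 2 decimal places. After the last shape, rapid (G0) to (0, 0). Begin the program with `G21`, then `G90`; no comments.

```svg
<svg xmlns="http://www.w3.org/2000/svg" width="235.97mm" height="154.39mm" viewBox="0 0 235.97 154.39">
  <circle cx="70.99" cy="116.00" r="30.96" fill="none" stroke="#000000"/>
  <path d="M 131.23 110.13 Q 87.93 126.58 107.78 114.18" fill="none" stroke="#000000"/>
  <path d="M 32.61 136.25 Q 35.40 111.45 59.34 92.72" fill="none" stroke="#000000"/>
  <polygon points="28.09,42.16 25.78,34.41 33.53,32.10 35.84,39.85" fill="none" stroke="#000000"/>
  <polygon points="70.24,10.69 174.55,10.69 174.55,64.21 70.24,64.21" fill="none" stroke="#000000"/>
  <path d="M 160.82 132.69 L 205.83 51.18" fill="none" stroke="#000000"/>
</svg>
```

G21
G90
G0 X101.95 Y38.39
M3 S720
G1 X92.88 Y60.28 F912
G1 X70.99 Y69.35 F912
G1 X49.10 Y60.28 F912
G1 X40.03 Y38.39 F912
G1 X49.10 Y16.50 F912
G1 X70.99 Y7.43 F912
G1 X92.88 Y16.50 F912
G1 X101.95 Y38.39 F912
M5
G0 X131.23 Y44.26
M3 S720
G1 X113.53 Y37.84 F912
G1 X103.72 Y35.02 F912
G1 X101.80 Y35.81 F912
G1 X107.78 Y40.21 F912
M5
G0 X32.61 Y18.14
M3 S720
G1 X35.33 Y30.16 F912
G1 X40.69 Y41.42 F912
G1 X48.69 Y51.93 F912
G1 X59.34 Y61.67 F912
M5
G0 X28.09 Y112.23
M3 S720
G1 X25.78 Y119.98 F912
G1 X33.53 Y122.29 F912
G1 X35.84 Y114.54 F912
G1 X28.09 Y112.23 F912
M5
G0 X70.24 Y143.70
M3 S720
G1 X174.55 Y143.70 F912
G1 X174.55 Y90.18 F912
G1 X70.24 Y90.18 F912
G1 X70.24 Y143.70 F912
M5
G0 X160.82 Y21.70
M3 S720
G1 X205.83 Y103.21 F912
M5
G0 X0.00 Y0.00

Since the viewBox matches the mm dimensions, user units are millimetres directly. The only transform is the Y-flip y_m = 154.39 − y_svg.

Shape 1 is a circle drawn with `<circle>`. Its stroke #000000 means cut at S720, F912. After flipping Y the toolpath is (101.95,38.39) → (92.88,60.28) → (70.99,69.35) → (49.10,60.28) → (40.03,38.39) → (49.10,16.50) → (70.99,7.43) → (92.88,16.50) → (101.95,38.39), returning to the start.

Shape 2 is a quadratic bezier drawn with `<path>`. Its stroke #000000 means cut at S720, F912. After flipping Y the toolpath is (131.23,44.26) → (113.53,37.84) → (103.72,35.02) → (101.80,35.81) → (107.78,40.21).

Shape 3 is a quadratic bezier drawn with `<path>`. Its stroke #000000 means cut at S720, F912. After flipping Y the toolpath is (32.61,18.14) → (35.33,30.16) → (40.69,41.42) → (48.69,51.93) → (59.34,61.67).

Shape 4 is a regular polygon drawn with `<polygon>`. Its stroke #000000 means cut at S720, F912. After flipping Y the toolpath is (28.09,112.23) → (25.78,119.98) → (33.53,122.29) → (35.84,114.54) → (28.09,112.23), returning to the start.

Shape 5 is a rectangle drawn with `<polygon>`. Its stroke #000000 means cut at S720, F912. After flipping Y the toolpath is (70.24,143.70) → (174.55,143.70) → (174.55,90.18) → (70.24,90.18) → (70.24,143.70), returning to the start.

Shape 6 is a line segment drawn with `<path>`. Its stroke #000000 means cut at S720, F912. After flipping Y the toolpath is (160.82,21.70) → (205.83,103.21).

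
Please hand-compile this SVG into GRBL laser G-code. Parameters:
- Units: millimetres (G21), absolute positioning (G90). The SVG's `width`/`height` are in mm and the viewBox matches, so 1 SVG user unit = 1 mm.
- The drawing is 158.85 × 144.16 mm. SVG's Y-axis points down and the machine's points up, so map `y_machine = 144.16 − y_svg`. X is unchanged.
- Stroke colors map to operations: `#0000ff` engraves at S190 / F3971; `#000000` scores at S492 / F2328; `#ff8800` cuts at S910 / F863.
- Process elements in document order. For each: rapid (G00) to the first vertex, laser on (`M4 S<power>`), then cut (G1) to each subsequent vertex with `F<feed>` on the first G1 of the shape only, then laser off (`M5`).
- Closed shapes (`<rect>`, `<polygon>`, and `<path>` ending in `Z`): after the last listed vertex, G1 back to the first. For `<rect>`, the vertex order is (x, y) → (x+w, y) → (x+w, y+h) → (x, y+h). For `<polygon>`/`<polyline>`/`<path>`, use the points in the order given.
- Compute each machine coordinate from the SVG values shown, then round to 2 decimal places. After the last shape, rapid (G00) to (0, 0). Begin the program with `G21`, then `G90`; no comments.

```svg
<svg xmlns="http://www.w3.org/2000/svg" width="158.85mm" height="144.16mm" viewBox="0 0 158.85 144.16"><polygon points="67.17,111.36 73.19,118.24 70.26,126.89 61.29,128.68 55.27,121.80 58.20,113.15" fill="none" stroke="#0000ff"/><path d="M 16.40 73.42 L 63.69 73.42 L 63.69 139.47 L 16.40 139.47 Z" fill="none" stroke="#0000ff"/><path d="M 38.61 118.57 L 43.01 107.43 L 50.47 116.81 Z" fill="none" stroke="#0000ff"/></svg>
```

G21
G90
G00 X67.17 Y32.80
M4 S190
G1 X73.19 Y25.92 F3971
G1 X70.26 Y17.27
G1 X61.29 Y15.48
G1 X55.27 Y22.36
G1 X58.20 Y31.01
G1 X67.17 Y32.80
M5
G00 X16.40 Y70.74
M4 S190
G1 X63.69 Y70.74 F3971
G1 X63.69 Y4.69
G1 X16.40 Y4.69
G1 X16.40 Y70.74
M5
G00 X38.61 Y25.59
M4 S190
G1 X43.01 Y36.73 F3971
G1 X50.47 Y27.35
G1 X38.61 Y25.59
M5
G00 X0.00 Y0.00

viewBox `0 0 158.85 144.16` with mm width/height → 1 unit = 1 mm. Flip: y_m = 144.16 − y_svg.

**Shape 1** — `<polygon>` regular polygon, stroke `#0000ff` → engrave (S190, F3971). Machine vertices: (67.17,32.80) → (73.19,25.92) → (70.26,17.27) → (61.29,15.48) → (55.27,22.36) → (58.20,31.01) → (67.17,32.80). Closed: final G1 returns to the first vertex.

**Shape 2** — `<path>` rectangle, stroke `#0000ff` → engrave (S190, F3971). Machine vertices: (16.40,70.74) → (63.69,70.74) → (63.69,4.69) → (16.40,4.69) → (16.40,70.74). Closed: final G1 returns to the first vertex.

**Shape 3** — `<path>` regular polygon, stroke `#0000ff` → engrave (S190, F3971). Machine vertices: (38.61,25.59) → (43.01,36.73) → (50.47,27.35) → (38.61,25.59). Closed: final G1 returns to the first vertex.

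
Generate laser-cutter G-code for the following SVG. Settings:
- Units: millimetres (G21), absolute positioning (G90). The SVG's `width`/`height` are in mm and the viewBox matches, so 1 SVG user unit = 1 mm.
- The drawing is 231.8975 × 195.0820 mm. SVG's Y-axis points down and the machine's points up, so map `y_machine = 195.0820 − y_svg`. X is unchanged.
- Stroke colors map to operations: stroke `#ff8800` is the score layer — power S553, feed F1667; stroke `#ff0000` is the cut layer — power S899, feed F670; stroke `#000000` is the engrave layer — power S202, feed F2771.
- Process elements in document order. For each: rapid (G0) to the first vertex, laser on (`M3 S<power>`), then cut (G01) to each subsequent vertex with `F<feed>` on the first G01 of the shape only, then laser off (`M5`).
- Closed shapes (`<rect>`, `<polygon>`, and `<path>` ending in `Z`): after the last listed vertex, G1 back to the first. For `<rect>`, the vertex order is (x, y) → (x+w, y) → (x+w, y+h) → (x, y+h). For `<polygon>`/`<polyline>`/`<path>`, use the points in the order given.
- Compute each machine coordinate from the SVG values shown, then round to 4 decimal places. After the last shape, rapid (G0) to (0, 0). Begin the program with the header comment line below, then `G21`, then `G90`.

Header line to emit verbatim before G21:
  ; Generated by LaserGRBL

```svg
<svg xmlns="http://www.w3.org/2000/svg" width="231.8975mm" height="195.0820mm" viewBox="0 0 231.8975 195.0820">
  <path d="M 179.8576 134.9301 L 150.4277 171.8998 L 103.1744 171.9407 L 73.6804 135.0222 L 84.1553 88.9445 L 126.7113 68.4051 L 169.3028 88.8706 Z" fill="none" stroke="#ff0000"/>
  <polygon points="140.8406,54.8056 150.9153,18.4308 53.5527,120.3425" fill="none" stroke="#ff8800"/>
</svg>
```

; Generated by LaserGRBL
G21
G90
G0 X179.8576 Y60.1519
M3 S899
G01 X150.4277 Y23.1822 F670
G01 X103.1744 Y23.1413
G01 X73.6804 Y60.0598
G01 X84.1553 Y106.1375
G01 X126.7113 Y126.6769
G01 X169.3028 Y106.2114
G01 X179.8576 Y60.1519
M5
G0 X140.8406 Y140.2764
M3 S553
G01 X150.9153 Y176.6512 F1667
G01 X53.5527 Y74.7395
G01 X140.8406 Y140.2764
M5
G0 X0.0000 Y0.0000

Since the viewBox matches the mm dimensions, user units are millimetres directly. The only transform is the Y-flip y_m = 195.0820 − y_svg.

Shape 1 is a regular polygon drawn with `<path>`. Its stroke #ff0000 means cut at S899, F670. After flipping Y the toolpath is (179.8576,60.1519) → (150.4277,23.1822) → (103.1744,23.1413) → (73.6804,60.0598) → (84.1553,106.1375) → (126.7113,126.6769) → (169.3028,106.2114) → (179.8576,60.1519), returning to the start.

Shape 2 is a closed polygon drawn with `<polygon>`. Its stroke #ff8800 means score at S553, F1667. After flipping Y the toolpath is (140.8406,140.2764) → (150.9153,176.6512) → (53.5527,74.7395) → (140.8406,140.2764), returning to the start.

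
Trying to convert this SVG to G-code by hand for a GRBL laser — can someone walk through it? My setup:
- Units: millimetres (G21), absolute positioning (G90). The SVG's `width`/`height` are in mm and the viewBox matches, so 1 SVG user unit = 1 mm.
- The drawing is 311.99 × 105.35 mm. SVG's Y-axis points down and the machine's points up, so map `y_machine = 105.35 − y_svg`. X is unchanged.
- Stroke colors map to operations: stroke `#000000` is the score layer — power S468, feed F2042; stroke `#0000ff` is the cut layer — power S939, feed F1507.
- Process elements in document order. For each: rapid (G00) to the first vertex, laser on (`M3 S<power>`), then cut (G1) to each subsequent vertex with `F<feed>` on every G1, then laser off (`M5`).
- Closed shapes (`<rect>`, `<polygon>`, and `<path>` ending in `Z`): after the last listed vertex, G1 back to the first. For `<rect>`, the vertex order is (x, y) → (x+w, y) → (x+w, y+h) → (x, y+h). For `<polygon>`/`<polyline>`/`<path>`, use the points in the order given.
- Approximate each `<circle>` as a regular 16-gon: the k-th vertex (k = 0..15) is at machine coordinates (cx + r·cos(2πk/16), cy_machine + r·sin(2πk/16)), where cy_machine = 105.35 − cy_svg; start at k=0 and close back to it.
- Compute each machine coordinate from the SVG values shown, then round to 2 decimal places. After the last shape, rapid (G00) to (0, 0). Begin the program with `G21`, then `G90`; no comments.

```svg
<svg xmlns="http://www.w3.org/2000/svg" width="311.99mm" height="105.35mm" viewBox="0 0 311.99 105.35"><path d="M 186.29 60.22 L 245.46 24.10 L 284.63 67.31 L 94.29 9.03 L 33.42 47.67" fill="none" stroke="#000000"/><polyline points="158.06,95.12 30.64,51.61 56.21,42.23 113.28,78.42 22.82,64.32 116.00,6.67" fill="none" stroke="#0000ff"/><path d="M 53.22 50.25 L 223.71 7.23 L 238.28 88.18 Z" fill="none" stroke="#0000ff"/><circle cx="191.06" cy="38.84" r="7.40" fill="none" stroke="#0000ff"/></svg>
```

viewBox `0 0 311.99 105.35` with mm width/height → 1 unit = 1 mm. Flip: y_m = 105.35 − y_svg.

**Shape 1** — `<path>` open polyline, stroke `#000000` → score (S468, F2042). Machine vertices: (186.29,45.13) → (245.46,81.25) → (284.63,38.04) → (94.29,96.32) → (33.42,57.68). Open path.

**Shape 2** — `<polyline>` open polyline, stroke `#0000ff` → cut (S939, F1507). Machine vertices: (158.06,10.23) → (30.64,53.74) → (56.21,63.12) → (113.28,26.93) → (22.82,41.03) → (116.00,98.68). Open path.

**Shape 3** — `<path>` closed polygon, stroke `#0000ff` → cut (S939, F1507). Machine vertices: (53.22,55.10) → (223.71,98.12) → (238.28,17.17) → (53.22,55.10). Closed: final G1 returns to the first vertex.

**Shape 4** — `<circle>` circle, stroke `#0000ff` → cut (S939, F1507). Machine vertices: (198.46,66.51) → (197.90,69.34) → (196.29,71.74) → (193.89,73.35) → (191.06,73.91) → (188.23,73.35) → (185.83,71.74) → (184.22,69.34) → (183.66,66.51) → (184.22,63.68) → (185.83,61.28) → (188.23,59.67) → (191.06,59.11) → (193.89,59.67) → (196.29,61.28) → (197.90,63.68) → (198.46,66.51). Closed: final G1 returns to the first vertex.

G21
G90
G00 X186.29 Y45.13
M3 S468
G1 X245.46 Y81.25 F2042
G1 X284.63 Y38.04 F2042
G1 X94.29 Y96.32 F2042
G1 X33.42 Y57.68 F2042
M5
G00 X158.06 Y10.23
M3 S939
G1 X30.64 Y53.74 F1507
G1 X56.21 Y63.12 F1507
G1 X113.28 Y26.93 F1507
G1 X22.82 Y41.03 F1507
G1 X116.00 Y98.68 F1507
M5
G00 X53.22 Y55.10
M3 S939
G1 X223.71 Y98.12 F1507
G1 X238.28 Y17.17 F1507
G1 X53.22 Y55.10 F1507
M5
G00 X198.46 Y66.51
M3 S939
G1 X197.90 Y69.34 F1507
G1 X196.29 Y71.74 F1507
G1 X193.89 Y73.35 F1507
G1 X191.06 Y73.91 F1507
G1 X188.23 Y73.35 F1507
G1 X185.83 Y71.74 F1507
G1 X184.22 Y69.34 F1507
G1 X183.66 Y66.51 F1507
G1 X184.22 Y63.68 F1507
G1 X185.83 Y61.28 F1507
G1 X188.23 Y59.67 F1507
G1 X191.06 Y59.11 F1507
G1 X193.89 Y59.67 F1507
G1 X196.29 Y61.28 F1507
G1 X197.90 Y63.68 F1507
G1 X198.46 Y66.51 F1507
M5
G00 X0.00 Y0.00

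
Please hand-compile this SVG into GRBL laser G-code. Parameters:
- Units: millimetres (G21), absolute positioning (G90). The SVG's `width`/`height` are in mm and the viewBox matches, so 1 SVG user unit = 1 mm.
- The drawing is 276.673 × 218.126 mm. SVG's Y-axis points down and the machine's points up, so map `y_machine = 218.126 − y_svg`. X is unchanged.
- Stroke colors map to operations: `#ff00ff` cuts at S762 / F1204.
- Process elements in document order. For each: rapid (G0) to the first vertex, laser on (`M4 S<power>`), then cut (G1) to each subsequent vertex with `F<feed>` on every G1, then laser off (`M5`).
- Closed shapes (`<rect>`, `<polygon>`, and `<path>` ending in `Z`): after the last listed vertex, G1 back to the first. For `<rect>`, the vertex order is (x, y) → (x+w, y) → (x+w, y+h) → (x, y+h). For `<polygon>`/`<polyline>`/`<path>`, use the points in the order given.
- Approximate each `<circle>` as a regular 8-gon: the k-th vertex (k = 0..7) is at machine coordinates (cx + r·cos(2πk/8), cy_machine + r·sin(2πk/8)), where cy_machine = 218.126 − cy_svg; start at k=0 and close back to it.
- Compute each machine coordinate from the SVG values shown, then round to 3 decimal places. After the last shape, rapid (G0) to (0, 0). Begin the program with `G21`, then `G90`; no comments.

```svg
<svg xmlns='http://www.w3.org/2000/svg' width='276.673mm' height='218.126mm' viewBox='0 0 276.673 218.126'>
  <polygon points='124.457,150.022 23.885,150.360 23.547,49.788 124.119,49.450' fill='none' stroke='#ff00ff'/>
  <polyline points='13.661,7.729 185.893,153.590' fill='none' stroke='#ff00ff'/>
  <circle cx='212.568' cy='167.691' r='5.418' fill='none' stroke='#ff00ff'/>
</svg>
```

Since the viewBox matches the mm dimensions, user units are millimetres directly. The only transform is the Y-flip y_m = 218.126 − y_svg.

Shape 1 is a regular polygon drawn with `<polygon>`. Its stroke #ff00ff means cut at S762, F1204. After flipping Y the toolpath is (124.457,68.104) → (23.885,67.766) → (23.547,168.338) → (124.119,168.676) → (124.457,68.104), returning to the start.

Shape 2 is a line segment drawn with `<polyline>`. Its stroke #ff00ff means cut at S762, F1204. After flipping Y the toolpath is (13.661,210.397) → (185.893,64.536).

Shape 3 is a circle drawn with `<circle>`. Its stroke #ff00ff means cut at S762, F1204. After flipping Y the toolpath is (217.986,50.435) → (216.399,54.266) → (212.568,55.853) → (208.737,54.266) → (207.150,50.435) → (208.737,46.604) → (212.568,45.017) → (216.399,46.604) → (217.986,50.435), returning to the start.

G21
G90
G0 X124.457 Y68.104
M4 S762
G1 X23.885 Y67.766 F1204
G1 X23.547 Y168.338 F1204
G1 X124.119 Y168.676 F1204
G1 X124.457 Y68.104 F1204
M5
G0 X13.661 Y210.397
M4 S762
G1 X185.893 Y64.536 F1204
M5
G0 X217.986 Y50.435
M4 S762
G1 X216.399 Y54.266 F1204
G1 X212.568 Y55.853 F1204
G1 X208.737 Y54.266 F1204
G1 X207.150 Y50.435 F1204
G1 X208.737 Y46.604 F1204
G1 X212.568 Y45.017 F1204
G1 X216.399 Y46.604 F1204
G1 X217.986 Y50.435 F1204
M5
G0 X0.000 Y0.000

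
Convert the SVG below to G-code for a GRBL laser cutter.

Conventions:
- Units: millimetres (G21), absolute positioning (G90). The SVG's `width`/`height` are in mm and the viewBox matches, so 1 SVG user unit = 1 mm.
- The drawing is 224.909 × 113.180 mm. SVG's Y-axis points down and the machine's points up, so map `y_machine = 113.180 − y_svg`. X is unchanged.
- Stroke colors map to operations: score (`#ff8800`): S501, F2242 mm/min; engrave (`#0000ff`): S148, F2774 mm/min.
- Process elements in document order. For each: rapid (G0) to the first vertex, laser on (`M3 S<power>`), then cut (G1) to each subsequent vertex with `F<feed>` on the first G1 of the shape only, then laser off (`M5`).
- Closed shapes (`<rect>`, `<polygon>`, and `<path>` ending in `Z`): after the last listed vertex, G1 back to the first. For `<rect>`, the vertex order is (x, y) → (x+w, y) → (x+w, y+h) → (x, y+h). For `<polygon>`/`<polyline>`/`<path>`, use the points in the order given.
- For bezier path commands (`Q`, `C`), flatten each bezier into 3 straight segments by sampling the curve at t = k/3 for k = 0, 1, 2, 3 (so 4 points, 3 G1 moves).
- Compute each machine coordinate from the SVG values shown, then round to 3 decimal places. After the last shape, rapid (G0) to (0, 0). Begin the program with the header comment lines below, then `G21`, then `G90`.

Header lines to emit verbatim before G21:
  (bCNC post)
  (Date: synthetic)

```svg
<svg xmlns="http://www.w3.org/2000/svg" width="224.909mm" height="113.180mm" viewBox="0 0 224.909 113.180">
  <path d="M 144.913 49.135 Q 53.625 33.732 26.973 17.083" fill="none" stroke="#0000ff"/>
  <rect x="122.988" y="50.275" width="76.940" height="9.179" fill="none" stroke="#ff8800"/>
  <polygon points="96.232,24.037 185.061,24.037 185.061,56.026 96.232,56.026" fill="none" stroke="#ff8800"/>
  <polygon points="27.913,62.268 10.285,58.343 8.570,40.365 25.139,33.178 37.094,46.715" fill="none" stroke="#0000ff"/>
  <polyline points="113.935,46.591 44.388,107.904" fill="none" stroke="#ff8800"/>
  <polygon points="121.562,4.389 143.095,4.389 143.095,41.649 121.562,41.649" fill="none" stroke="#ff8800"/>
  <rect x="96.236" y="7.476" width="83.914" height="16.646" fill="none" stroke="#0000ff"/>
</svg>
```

(bCNC post)
(Date: synthetic)
G21
G90
G0 X144.913 Y64.045
M3 S148
G1 X91.236 Y74.452 F2774
G1 X51.923 Y85.136
G1 X26.973 Y96.097
M5
G0 X122.988 Y62.905
M3 S501
G1 X199.928 Y62.905 F2242
G1 X199.928 Y53.726
G1 X122.988 Y53.726
G1 X122.988 Y62.905
M5
G0 X96.232 Y89.143
M3 S501
G1 X185.061 Y89.143 F2242
G1 X185.061 Y57.154
G1 X96.232 Y57.154
G1 X96.232 Y89.143
M5
G0 X27.913 Y50.912
M3 S148
G1 X10.285 Y54.837 F2774
G1 X8.570 Y72.815
G1 X25.139 Y80.002
G1 X37.094 Y66.465
G1 X27.913 Y50.912
M5
G0 X113.935 Y66.589
M3 S501
G1 X44.388 Y5.276 F2242
M5
G0 X121.562 Y108.791
M3 S501
G1 X143.095 Y108.791 F2242
G1 X143.095 Y71.531
G1 X121.562 Y71.531
G1 X121.562 Y108.791
M5
G0 X96.236 Y105.704
M3 S148
G1 X180.150 Y105.704 F2774
G1 X180.150 Y89.058
G1 X96.236 Y89.058
G1 X96.236 Y105.704
M5
G0 X0.000 Y0.000

viewBox `0 0 224.909 113.180` with mm width/height → 1 unit = 1 mm. Flip: y_m = 113.180 − y_svg.

**Shape 1** — `<path>` quadratic bezier, stroke `#0000ff` → engrave (S148, F2774). Control points (SVG): P0=(144.913,49.135), P1=(53.625,33.732), P2=(26.973,17.083); sampled at t=k/3. Machine vertices: (144.913,64.045) → (91.236,74.452) → (51.923,85.136) → (26.973,96.097). Open path.

**Shape 2** — `<rect>` rectangle, stroke `#ff8800` → score (S501, F2242). Machine vertices: (122.988,62.905) → (199.928,62.905) → (199.928,53.726) → (122.988,53.726) → (122.988,62.905). Closed: final G1 returns to the first vertex.

**Shape 3** — `<polygon>` rectangle, stroke `#ff8800` → score (S501, F2242). Machine vertices: (96.232,89.143) → (185.061,89.143) → (185.061,57.154) → (96.232,57.154) → (96.232,89.143). Closed: final G1 returns to the first vertex.

**Shape 4** — `<polygon>` regular polygon, stroke `#0000ff` → engrave (S148, F2774). Machine vertices: (27.913,50.912) → (10.285,54.837) → (8.570,72.815) → (25.139,80.002) → (37.094,66.465) → (27.913,50.912). Closed: final G1 returns to the first vertex.

**Shape 5** — `<polyline>` line segment, stroke `#ff8800` → score (S501, F2242). Machine vertices: (113.935,66.589) → (44.388,5.276). Open path.

**Shape 6** — `<polygon>` rectangle, stroke `#ff8800` → score (S501, F2242). Machine vertices: (121.562,108.791) → (143.095,108.791) → (143.095,71.531) → (121.562,71.531) → (121.562,108.791). Closed: final G1 returns to the first vertex.

**Shape 7** — `<rect>` rectangle, stroke `#0000ff` → engrave (S148, F2774). Machine vertices: (96.236,105.704) → (180.150,105.704) → (180.150,89.058) → (96.236,89.058) → (96.236,105.704). Closed: final G1 returns to the first vertex.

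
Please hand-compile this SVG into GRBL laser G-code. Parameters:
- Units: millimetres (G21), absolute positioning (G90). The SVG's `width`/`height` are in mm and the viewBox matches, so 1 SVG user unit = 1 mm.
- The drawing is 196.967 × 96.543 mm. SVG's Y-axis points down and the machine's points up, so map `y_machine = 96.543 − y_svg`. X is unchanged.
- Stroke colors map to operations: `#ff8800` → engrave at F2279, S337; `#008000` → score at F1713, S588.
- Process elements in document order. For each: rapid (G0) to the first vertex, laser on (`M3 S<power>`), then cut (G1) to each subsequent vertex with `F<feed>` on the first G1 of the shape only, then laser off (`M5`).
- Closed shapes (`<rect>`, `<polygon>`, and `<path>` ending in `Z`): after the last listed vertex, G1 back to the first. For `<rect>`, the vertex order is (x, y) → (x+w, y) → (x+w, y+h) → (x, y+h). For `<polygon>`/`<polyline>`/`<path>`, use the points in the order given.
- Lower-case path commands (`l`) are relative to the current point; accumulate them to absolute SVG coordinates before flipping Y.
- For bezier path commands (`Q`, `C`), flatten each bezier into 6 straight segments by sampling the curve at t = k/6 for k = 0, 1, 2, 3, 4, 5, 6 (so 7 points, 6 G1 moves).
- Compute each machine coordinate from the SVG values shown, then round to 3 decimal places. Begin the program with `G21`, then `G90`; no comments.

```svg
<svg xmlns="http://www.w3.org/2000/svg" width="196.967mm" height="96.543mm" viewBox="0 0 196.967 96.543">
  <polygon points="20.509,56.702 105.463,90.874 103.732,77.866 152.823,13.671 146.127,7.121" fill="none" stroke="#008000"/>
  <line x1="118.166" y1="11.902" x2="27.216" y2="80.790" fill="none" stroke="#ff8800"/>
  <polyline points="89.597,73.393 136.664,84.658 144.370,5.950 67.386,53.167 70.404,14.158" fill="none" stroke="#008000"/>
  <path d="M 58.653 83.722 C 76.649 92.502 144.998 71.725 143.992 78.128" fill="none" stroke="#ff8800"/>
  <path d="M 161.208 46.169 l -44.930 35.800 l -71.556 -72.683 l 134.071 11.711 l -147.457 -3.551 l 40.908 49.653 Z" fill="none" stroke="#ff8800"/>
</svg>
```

G21
G90
G0 X20.509 Y39.841
M3 S588
G1 X105.463 Y5.669 F1713
G1 X103.732 Y18.677
G1 X152.823 Y82.872
G1 X146.127 Y89.422
G1 X20.509 Y39.841
M5
G0 X118.166 Y84.641
M3 S337
G1 X27.216 Y15.753 F2279
M5
G0 X89.597 Y23.150
M3 S588
G1 X136.664 Y11.885 F1713
G1 X144.370 Y90.593
G1 X67.386 Y43.376
G1 X70.404 Y82.385
M5
G0 X58.653 Y12.821
M3 S337
G1 X71.293 Y10.631 F2279
G1 X89.000 Y11.792
G1 X108.448 Y14.727
G1 X126.313 Y17.859
G1 X139.270 Y19.614
G1 X143.992 Y18.415
M5
G0 X161.208 Y50.374
M3 S337
G1 X116.278 Y14.574 F2279
G1 X44.722 Y87.257
G1 X178.793 Y75.546
G1 X31.336 Y79.097
G1 X72.244 Y29.444
G1 X161.208 Y50.374
M5

Since the viewBox matches the mm dimensions, user units are millimetres directly. The only transform is the Y-flip y_m = 96.543 − y_svg.

Shape 1 is a closed polygon drawn with `<polygon>`. Its stroke #008000 means score at S588, F1713. After flipping Y the toolpath is (20.509,39.841) → (105.463,5.669) → (103.732,18.677) → (152.823,82.872) → (146.127,89.422) → (20.509,39.841), returning to the start.

Shape 2 is a line segment drawn with `<line>`. Its stroke #ff8800 means engrave at S337, F2279. After flipping Y the toolpath is (118.166,84.641) → (27.216,15.753).

Shape 3 is a open polyline drawn with `<polyline>`. Its stroke #008000 means score at S588, F1713. After flipping Y the toolpath is (89.597,23.150) → (136.664,11.885) → (144.370,90.593) → (67.386,43.376) → (70.404,82.385).

Shape 4 is a cubic bezier drawn with `<path>`. Its stroke #ff8800 means engrave at S337, F2279. After flipping Y the toolpath is (58.653,12.821) → (71.293,10.631) → (89.000,11.792) → (108.448,14.727) → (126.313,17.859) → (139.270,19.614) → (143.992,18.415).

Shape 5 is a closed polygon drawn with `<path>`. Its stroke #ff8800 means engrave at S337, F2279. After flipping Y the toolpath is (161.208,50.374) → (116.278,14.574) → (44.722,87.257) → (178.793,75.546) → (31.336,79.097) → (72.244,29.444) → (161.208,50.374), returning to the start.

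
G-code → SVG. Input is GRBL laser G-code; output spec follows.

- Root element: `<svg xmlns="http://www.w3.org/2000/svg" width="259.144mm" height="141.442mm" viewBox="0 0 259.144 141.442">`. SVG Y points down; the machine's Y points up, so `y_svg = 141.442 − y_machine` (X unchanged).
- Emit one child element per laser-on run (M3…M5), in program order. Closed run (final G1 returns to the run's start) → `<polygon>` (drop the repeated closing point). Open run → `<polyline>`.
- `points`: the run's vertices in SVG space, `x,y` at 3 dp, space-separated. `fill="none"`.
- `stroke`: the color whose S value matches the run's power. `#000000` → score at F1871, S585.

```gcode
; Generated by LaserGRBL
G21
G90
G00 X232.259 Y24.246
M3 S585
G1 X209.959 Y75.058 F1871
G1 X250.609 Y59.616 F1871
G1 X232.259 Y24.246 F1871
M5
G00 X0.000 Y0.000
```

y_svg = 141.442 − y_m. Every run uses S585, so all elements get stroke `#000000` (score).

[1] closed run; points: 232.259,117.196 209.959,66.384 250.609,81.826

<svg xmlns="http://www.w3.org/2000/svg" width="259.144mm" height="141.442mm" viewBox="0 0 259.144 141.442">
  <polygon points="232.259,117.196 209.959,66.384 250.609,81.826" fill="none" stroke="#000000"/>
</svg>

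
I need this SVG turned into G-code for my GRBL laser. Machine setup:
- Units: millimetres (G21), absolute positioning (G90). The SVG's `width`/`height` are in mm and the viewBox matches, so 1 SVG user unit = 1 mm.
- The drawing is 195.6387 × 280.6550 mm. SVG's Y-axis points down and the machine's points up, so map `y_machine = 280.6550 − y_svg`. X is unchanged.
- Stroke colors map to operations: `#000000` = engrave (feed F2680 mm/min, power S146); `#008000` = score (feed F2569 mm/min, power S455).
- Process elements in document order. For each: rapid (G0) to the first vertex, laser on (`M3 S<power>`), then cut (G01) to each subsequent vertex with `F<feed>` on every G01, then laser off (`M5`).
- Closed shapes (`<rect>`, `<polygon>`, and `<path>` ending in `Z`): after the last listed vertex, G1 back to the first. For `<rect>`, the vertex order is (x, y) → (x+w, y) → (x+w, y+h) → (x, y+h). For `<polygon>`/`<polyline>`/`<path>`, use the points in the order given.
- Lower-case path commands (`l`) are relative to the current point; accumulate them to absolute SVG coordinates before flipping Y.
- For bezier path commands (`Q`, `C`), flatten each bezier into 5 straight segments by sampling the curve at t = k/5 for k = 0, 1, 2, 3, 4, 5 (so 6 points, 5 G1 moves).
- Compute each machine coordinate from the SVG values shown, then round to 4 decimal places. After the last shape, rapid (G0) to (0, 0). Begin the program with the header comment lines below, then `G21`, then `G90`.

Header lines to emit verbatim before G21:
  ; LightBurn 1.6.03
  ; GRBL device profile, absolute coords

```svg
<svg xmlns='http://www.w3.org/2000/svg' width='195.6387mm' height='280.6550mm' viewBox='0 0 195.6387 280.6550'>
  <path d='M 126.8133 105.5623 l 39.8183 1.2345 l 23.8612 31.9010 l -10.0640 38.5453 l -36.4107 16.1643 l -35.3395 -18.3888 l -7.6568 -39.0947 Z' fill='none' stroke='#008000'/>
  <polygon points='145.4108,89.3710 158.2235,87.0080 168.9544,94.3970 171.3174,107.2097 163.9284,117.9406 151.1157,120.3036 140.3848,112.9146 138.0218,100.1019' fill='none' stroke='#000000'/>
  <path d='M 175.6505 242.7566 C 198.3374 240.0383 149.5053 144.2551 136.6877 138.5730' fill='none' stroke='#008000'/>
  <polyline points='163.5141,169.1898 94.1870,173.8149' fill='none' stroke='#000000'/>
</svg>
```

viewBox `0 0 195.6387 280.6550` with mm width/height → 1 unit = 1 mm. Flip: y_m = 280.6550 − y_svg.

**Shape 1** — `<path>` regular polygon, stroke `#008000` → score (S455, F2569). Machine vertices: (126.8133,175.0927) → (166.6316,173.8582) → (190.4928,141.9572) → (180.4288,103.4119) → (144.0181,87.2476) → (108.6786,105.6364) → (101.0218,144.7311) → (126.8133,175.0927). Closed: final G1 returns to the first vertex.

**Shape 2** — `<polygon>` regular polygon, stroke `#000000` → engrave (S146, F2680). Machine vertices: (145.4108,191.2840) → (158.2235,193.6470) → (168.9544,186.2580) → (171.3174,173.4453) → (163.9284,162.7144) → (151.1157,160.3514) → (140.3848,167.7404) → (138.0218,180.5531) → (145.4108,191.2840). Closed: final G1 returns to the first vertex.

**Shape 3** — `<path>` cubic bezier, stroke `#008000` → score (S455, F2569). Control points (SVG): P0=(175.6505,242.7566), P1=(198.3374,240.0383), P2=(149.5053,144.2551), P3=(136.6877,138.5730); sampled at t=k/5. Machine vertices: (175.6505,37.8984) → (181.5406,49.2318) → (175.4278,74.1089) → (162.4736,103.7376) → (147.8397,129.3259) → (136.6877,142.0820). Open path.

**Shape 4** — `<polyline>` line segment, stroke `#000000` → engrave (S146, F2680). Machine vertices: (163.5141,111.4652) → (94.1870,106.8401). Open path.

; LightBurn 1.6.03
; GRBL device profile, absolute coords
G21
G90
G0 X126.8133 Y175.0927
M3 S455
G01 X166.6316 Y173.8582 F2569
G01 X190.4928 Y141.9572 F2569
G01 X180.4288 Y103.4119 F2569
G01 X144.0181 Y87.2476 F2569
G01 X108.6786 Y105.6364 F2569
G01 X101.0218 Y144.7311 F2569
G01 X126.8133 Y175.0927 F2569
M5
G0 X145.4108 Y191.2840
M3 S146
G01 X158.2235 Y193.6470 F2680
G01 X168.9544 Y186.2580 F2680
G01 X171.3174 Y173.4453 F2680
G01 X163.9284 Y162.7144 F2680
G01 X151.1157 Y160.3514 F2680
G01 X140.3848 Y167.7404 F2680
G01 X138.0218 Y180.5531 F2680
G01 X145.4108 Y191.2840 F2680
M5
G0 X175.6505 Y37.8984
M3 S455
G01 X181.5406 Y49.2318 F2569
G01 X175.4278 Y74.1089 F2569
G01 X162.4736 Y103.7376 F2569
G01 X147.8397 Y129.3259 F2569
G01 X136.6877 Y142.0820 F2569
M5
G0 X163.5141 Y111.4652
M3 S146
G01 X94.1870 Y106.8401 F2680
M5
G0 X0.0000 Y0.0000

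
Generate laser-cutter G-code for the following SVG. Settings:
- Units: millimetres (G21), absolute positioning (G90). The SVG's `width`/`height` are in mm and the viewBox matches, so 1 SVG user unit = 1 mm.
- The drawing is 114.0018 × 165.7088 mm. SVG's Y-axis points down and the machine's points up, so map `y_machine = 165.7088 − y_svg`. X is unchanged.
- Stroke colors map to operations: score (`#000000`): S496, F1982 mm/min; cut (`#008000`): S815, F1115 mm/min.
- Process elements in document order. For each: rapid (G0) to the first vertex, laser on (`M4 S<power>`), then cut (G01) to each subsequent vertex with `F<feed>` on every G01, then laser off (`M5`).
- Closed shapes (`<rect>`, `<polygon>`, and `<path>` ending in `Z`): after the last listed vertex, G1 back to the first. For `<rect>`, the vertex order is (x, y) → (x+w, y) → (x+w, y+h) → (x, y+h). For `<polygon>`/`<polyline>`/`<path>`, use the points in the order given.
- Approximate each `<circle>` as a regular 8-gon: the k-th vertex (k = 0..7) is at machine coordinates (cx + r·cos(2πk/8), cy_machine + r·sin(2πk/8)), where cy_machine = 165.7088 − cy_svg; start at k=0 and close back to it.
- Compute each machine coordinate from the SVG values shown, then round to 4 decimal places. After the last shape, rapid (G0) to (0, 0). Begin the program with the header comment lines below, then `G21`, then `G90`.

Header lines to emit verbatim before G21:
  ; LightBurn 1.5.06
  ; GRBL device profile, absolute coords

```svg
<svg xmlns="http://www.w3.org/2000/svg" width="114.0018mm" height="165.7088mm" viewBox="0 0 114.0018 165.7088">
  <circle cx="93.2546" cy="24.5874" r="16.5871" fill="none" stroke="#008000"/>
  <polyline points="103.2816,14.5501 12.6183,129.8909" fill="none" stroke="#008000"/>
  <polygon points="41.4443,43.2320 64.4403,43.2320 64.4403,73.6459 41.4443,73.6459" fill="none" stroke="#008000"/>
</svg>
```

; LightBurn 1.5.06
; GRBL device profile, absolute coords
G21
G90
G0 X109.8417 Y141.1214
M4 S815
G01 X104.9835 Y152.8503 F1115
G01 X93.2546 Y157.7085 F1115
G01 X81.5257 Y152.8503 F1115
G01 X76.6675 Y141.1214 F1115
G01 X81.5257 Y129.3925 F1115
G01 X93.2546 Y124.5343 F1115
G01 X104.9835 Y129.3925 F1115
G01 X109.8417 Y141.1214 F1115
M5
G0 X103.2816 Y151.1587
M4 S815
G01 X12.6183 Y35.8179 F1115
M5
G0 X41.4443 Y122.4768
M4 S815
G01 X64.4403 Y122.4768 F1115
G01 X64.4403 Y92.0629 F1115
G01 X41.4443 Y92.0629 F1115
G01 X41.4443 Y122.4768 F1115
M5
G0 X0.0000 Y0.0000

Since the viewBox matches the mm dimensions, user units are millimetres directly. The only transform is the Y-flip y_m = 165.7088 − y_svg.

Shape 1 is a circle drawn with `<circle>`. Its stroke #008000 means cut at S815, F1115. After flipping Y the toolpath is (109.8417,141.1214) → (104.9835,152.8503) → (93.2546,157.7085) → (81.5257,152.8503) → (76.6675,141.1214) → (81.5257,129.3925) → (93.2546,124.5343) → (104.9835,129.3925) → (109.8417,141.1214), returning to the start.

Shape 2 is a line segment drawn with `<polyline>`. Its stroke #008000 means cut at S815, F1115. After flipping Y the toolpath is (103.2816,151.1587) → (12.6183,35.8179).

Shape 3 is a rectangle drawn with `<polygon>`. Its stroke #008000 means cut at S815, F1115. After flipping Y the toolpath is (41.4443,122.4768) → (64.4403,122.4768) → (64.4403,92.0629) → (41.4443,92.0629) → (41.4443,122.4768), returning to the start.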